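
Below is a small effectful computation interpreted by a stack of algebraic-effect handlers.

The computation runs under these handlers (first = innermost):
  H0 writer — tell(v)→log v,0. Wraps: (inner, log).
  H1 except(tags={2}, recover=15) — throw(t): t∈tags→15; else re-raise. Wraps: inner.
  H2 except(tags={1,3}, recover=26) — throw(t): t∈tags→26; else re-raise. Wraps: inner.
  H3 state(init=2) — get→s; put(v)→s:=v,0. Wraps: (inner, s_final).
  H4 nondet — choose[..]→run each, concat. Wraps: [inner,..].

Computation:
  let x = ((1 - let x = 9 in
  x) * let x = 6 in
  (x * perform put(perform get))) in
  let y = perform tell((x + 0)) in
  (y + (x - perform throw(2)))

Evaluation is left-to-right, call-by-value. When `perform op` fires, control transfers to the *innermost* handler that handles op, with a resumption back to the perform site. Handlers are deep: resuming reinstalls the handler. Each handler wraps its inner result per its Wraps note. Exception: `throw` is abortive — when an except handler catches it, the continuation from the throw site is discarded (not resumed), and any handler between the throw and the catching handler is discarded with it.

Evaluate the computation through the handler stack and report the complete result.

Working:
get @ H3 ⇒ 2
put(2) @ H3 ⇒ s:=2
tell(0) @ H0 ⇒ log+=0
throw(2) @ H1 caught ⇒ 15
H2 returns 15
H3 returns (15, 2)
H4 returns [(15, 2)]
= [(15, 2)]

Answer: [(15, 2)]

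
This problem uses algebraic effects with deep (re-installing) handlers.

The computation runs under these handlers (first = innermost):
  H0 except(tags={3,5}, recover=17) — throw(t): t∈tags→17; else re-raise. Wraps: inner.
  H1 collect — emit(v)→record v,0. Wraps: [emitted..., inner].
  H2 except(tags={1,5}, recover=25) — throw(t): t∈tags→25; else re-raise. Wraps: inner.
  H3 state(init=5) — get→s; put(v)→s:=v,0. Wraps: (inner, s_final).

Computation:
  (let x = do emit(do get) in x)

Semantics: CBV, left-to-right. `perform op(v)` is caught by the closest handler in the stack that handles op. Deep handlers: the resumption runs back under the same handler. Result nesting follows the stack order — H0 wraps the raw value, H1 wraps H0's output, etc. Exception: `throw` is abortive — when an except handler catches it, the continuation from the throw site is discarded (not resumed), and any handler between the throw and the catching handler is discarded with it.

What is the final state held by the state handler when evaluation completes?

Answer: 5

Step-by-step:
get @ H3 ⇒ 5
emit(5) @ H1 ⇒ out+=5
H0 returns 0
H1 returns [5, 0]
H2 returns [5, 0]
H3 returns ([5, 0], 5)
= ([5, 0], 5)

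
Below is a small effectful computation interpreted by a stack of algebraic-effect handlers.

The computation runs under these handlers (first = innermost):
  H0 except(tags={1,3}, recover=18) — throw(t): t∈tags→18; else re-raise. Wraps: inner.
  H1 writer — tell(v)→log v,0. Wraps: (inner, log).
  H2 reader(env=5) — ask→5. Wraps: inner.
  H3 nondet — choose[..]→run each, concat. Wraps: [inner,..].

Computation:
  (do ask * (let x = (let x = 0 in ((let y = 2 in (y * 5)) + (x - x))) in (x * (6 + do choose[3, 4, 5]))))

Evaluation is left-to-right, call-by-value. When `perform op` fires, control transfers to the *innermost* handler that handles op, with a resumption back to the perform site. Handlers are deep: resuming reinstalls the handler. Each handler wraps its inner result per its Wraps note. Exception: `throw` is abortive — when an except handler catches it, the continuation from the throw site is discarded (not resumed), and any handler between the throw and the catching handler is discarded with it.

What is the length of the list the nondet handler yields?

Evaluation trace:
ask @ H2 ⇒ 5
choose[3, 4, 5] @ H3
  branch[0] choose=3:
    H0 returns 450
    H1 returns (450, ())
    H2 returns (450, ())
    H3 returns [(450, ())]
  branch[1] choose=4:
    H0 returns 500
    H1 returns (500, ())
    H2 returns (500, ())
    H3 returns [(500, ())]
  branch[2] choose=5:
    H0 returns 550
    H1 returns (550, ())
    H2 returns (550, ())
    H3 returns [(550, ())]
= [(450, ()), (500, ()), (550, ())]

Answer: 3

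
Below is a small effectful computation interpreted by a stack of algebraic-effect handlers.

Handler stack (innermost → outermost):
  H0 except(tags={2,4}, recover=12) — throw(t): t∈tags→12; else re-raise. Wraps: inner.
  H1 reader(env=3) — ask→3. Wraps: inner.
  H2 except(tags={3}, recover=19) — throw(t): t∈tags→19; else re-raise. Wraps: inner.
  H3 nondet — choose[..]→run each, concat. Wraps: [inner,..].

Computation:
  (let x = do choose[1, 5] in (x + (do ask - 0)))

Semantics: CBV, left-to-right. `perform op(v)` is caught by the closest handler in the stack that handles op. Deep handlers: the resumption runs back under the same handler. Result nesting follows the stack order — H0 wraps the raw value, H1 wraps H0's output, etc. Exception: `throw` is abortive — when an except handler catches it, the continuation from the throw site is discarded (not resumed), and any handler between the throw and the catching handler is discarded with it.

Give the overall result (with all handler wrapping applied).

Step-by-step:
choose[1, 5] @ H3
  branch[0] choose=1:
    ask @ H1 ⇒ 3
    H0 returns 4
    H1 returns 4
    H2 returns 4
    H3 returns [4]
  branch[1] choose=5:
    ask @ H1 ⇒ 3
    H0 returns 8
    H1 returns 8
    H2 returns 8
    H3 returns [8]
= [4, 8]

Answer: [4, 8]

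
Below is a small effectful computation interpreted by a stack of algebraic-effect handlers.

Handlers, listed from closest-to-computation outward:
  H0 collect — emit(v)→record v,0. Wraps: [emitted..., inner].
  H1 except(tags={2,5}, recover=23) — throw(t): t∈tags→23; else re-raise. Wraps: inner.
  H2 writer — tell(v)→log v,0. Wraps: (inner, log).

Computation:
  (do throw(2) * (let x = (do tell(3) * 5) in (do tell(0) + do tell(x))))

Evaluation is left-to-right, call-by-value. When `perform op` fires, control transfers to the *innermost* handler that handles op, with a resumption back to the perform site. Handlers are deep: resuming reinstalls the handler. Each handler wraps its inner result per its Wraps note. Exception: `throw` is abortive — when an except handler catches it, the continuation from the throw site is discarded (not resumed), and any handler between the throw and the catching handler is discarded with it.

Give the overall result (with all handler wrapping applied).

Evaluation trace:
throw(2) @ H1 caught ⇒ 23
H2 returns (23, ())
= (23, ())

Answer: (23, ())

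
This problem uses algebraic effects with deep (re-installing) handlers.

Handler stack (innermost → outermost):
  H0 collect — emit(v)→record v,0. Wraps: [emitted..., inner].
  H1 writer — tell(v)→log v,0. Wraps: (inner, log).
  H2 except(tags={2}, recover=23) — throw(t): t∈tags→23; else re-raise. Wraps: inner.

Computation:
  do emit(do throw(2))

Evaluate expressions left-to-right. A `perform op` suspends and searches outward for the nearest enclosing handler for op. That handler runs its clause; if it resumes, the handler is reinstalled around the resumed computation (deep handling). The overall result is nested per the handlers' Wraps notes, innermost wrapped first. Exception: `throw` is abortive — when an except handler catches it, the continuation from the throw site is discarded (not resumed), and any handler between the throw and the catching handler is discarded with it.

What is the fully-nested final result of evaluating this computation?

Working:
throw(2) @ H2 caught ⇒ 23
= 23

Answer: 23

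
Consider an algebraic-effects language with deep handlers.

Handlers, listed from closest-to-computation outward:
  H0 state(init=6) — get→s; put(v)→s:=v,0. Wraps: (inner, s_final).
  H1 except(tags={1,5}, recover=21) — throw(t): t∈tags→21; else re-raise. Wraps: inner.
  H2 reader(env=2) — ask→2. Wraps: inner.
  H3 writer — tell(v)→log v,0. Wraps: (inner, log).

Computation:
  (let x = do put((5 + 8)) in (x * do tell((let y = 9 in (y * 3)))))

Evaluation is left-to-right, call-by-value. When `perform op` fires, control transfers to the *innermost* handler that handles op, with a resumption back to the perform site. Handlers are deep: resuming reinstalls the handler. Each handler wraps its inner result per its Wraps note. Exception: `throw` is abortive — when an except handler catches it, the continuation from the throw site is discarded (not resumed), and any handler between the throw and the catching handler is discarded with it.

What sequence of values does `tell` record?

Working:
put(13) @ H0 ⇒ s:=13
tell(27) @ H3 ⇒ log+=27
H0 returns (0, 13)
H1 returns (0, 13)
H2 returns (0, 13)
H3 returns ((0, 13), (27))
= ((0, 13), (27))

Answer: (27)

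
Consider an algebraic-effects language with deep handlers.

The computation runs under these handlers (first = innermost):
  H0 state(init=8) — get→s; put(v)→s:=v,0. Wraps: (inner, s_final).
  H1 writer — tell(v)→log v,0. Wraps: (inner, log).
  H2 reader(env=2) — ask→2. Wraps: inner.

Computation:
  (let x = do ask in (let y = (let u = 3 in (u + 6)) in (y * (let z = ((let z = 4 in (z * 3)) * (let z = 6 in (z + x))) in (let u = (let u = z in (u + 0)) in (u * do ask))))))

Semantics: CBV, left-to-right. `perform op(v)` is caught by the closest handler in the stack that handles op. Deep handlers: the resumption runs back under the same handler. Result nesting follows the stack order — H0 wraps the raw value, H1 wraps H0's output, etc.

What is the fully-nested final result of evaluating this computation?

Answer: ((1728, 8), ())

Step-by-step:
ask @ H2 ⇒ 2
ask @ H2 ⇒ 2
H0 returns (1728, 8)
H1 returns ((1728, 8), ())
H2 returns ((1728, 8), ())
= ((1728, 8), ())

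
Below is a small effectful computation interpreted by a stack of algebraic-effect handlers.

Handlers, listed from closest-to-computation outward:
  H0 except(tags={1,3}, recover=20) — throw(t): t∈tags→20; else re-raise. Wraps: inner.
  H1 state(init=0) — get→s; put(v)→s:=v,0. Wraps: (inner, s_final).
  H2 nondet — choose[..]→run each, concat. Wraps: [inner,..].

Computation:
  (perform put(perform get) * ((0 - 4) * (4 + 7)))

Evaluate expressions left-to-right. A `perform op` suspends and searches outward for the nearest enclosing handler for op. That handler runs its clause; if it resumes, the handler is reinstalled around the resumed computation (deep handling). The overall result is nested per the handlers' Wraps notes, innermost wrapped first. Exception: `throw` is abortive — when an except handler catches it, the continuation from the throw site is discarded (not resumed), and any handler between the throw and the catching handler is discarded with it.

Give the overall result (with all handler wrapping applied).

Evaluation trace:
get @ H1 ⇒ 0
put(0) @ H1 ⇒ s:=0
H0 returns 0
H1 returns (0, 0)
H2 returns [(0, 0)]
= [(0, 0)]

Answer: [(0, 0)]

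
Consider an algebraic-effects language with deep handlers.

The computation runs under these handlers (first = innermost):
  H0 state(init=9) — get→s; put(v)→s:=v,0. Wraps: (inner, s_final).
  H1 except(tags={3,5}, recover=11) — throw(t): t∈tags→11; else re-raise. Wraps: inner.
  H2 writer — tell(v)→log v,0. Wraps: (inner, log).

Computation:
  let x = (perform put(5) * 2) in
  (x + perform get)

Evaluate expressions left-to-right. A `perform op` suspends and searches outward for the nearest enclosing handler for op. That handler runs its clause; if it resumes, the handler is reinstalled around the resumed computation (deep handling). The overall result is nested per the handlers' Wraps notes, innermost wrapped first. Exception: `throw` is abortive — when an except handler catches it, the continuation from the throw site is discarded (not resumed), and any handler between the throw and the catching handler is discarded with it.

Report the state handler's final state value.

Answer: 5

Step-by-step:
put(5) @ H0 ⇒ s:=5
get @ H0 ⇒ 5
H0 returns (5, 5)
H1 returns (5, 5)
H2 returns ((5, 5), ())
= ((5, 5), ())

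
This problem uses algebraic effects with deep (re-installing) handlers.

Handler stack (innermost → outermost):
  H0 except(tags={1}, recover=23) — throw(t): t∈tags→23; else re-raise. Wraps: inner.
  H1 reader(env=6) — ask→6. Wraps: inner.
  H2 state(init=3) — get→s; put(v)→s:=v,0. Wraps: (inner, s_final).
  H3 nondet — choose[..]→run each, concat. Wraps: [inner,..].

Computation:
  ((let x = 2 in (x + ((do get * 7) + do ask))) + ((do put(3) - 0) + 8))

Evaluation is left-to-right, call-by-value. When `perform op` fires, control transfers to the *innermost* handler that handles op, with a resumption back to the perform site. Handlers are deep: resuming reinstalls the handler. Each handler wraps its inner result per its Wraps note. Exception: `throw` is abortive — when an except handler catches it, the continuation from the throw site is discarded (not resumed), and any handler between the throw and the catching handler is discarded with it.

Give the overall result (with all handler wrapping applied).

Step-by-step:
get @ H2 ⇒ 3
ask @ H1 ⇒ 6
put(3) @ H2 ⇒ s:=3
H0 returns 37
H1 returns 37
H2 returns (37, 3)
H3 returns [(37, 3)]
= [(37, 3)]

Answer: [(37, 3)]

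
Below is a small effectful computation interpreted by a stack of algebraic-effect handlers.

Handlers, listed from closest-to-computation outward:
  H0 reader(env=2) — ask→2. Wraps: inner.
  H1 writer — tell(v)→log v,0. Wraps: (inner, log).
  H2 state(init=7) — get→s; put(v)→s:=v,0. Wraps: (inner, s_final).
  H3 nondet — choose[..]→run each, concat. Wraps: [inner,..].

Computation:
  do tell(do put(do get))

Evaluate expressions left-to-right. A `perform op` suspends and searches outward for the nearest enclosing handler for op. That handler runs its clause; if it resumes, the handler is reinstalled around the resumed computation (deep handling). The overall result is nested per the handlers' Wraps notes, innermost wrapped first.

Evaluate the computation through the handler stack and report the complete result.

Answer: [((0, (0)), 7)]

Working:
get @ H2 ⇒ 7
put(7) @ H2 ⇒ s:=7
tell(0) @ H1 ⇒ log+=0
H0 returns 0
H1 returns (0, (0))
H2 returns ((0, (0)), 7)
H3 returns [((0, (0)), 7)]
= [((0, (0)), 7)]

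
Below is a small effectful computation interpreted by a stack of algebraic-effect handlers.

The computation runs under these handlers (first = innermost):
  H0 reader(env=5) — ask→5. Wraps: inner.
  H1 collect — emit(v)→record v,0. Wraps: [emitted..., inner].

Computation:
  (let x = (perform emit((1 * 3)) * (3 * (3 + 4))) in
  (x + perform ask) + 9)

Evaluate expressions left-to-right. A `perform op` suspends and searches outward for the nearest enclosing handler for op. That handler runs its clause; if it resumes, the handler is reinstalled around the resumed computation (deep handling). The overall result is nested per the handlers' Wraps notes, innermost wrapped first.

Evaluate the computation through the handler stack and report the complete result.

Answer: [3, 14]

Evaluation trace:
emit(3) @ H1 ⇒ out+=3
ask @ H0 ⇒ 5
H0 returns 14
H1 returns [3, 14]
= [3, 14]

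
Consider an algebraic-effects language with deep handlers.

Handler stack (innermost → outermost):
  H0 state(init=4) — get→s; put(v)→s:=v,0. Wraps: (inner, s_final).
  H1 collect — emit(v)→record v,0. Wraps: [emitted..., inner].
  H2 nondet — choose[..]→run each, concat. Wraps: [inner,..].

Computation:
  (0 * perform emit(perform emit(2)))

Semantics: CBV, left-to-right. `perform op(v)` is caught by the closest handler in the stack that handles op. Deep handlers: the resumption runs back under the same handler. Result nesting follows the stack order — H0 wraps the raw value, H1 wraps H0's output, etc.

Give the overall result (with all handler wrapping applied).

Step-by-step:
emit(2) @ H1 ⇒ out+=2
emit(0) @ H1 ⇒ out+=0
H0 returns (0, 4)
H1 returns [2, 0, (0, 4)]
H2 returns [[2, 0, (0, 4)]]
= [[2, 0, (0, 4)]]

Answer: [[2, 0, (0, 4)]]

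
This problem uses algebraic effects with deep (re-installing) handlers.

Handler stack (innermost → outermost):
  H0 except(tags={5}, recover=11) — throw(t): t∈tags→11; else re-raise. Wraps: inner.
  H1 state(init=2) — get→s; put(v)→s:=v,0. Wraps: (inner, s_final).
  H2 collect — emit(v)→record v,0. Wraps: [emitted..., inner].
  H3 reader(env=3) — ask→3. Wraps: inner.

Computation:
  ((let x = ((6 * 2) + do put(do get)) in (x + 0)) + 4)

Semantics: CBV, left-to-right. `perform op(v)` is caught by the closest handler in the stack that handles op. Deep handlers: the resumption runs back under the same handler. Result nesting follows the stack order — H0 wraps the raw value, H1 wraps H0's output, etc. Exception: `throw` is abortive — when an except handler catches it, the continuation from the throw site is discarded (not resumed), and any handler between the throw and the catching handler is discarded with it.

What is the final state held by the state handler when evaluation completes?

Answer: 2

Evaluation trace:
get @ H1 ⇒ 2
put(2) @ H1 ⇒ s:=2
H0 returns 16
H1 returns (16, 2)
H2 returns [(16, 2)]
H3 returns [(16, 2)]
= [(16, 2)]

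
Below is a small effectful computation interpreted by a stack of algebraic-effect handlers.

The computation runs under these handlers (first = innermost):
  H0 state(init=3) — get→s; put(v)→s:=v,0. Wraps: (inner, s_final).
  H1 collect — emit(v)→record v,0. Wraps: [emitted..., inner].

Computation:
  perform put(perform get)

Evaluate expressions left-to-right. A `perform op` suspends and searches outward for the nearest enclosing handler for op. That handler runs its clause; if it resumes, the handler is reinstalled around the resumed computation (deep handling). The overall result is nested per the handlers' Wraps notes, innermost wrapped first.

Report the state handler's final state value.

Step-by-step:
get @ H0 ⇒ 3
put(3) @ H0 ⇒ s:=3
H0 returns (0, 3)
H1 returns [(0, 3)]
= [(0, 3)]

Answer: 3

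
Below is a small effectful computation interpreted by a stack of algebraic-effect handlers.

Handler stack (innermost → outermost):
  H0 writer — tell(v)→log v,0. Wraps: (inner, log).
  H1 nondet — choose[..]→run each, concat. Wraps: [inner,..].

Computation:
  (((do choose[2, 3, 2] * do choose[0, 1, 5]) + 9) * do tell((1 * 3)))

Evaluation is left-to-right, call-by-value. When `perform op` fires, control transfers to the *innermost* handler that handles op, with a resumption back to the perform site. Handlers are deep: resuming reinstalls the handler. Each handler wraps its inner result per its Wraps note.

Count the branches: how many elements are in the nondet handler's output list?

Step-by-step:
choose[2, 3, 2] @ H1
  branch[0] choose=2:
    choose[0, 1, 5] @ H1
      branch[0] choose=0:
        tell(3) @ H0 ⇒ log+=3
        H0 returns (0, (3))
        H1 returns [(0, (3))]
      branch[1] choose=1:
        tell(3) @ H0 ⇒ log+=3
        H0 returns (0, (3))
        H1 returns [(0, (3))]
      branch[2] choose=5:
        tell(3) @ H0 ⇒ log+=3
        H0 returns (0, (3))
        H1 returns [(0, (3))]
  branch[1] choose=3:
    choose[0, 1, 5] @ H1
      branch[0] choose=0:
        tell(3) @ H0 ⇒ log+=3
        H0 returns (0, (3))
        H1 returns [(0, (3))]
      branch[1] choose=1:
        tell(3) @ H0 ⇒ log+=3
        H0 returns (0, (3))
        H1 returns [(0, (3))]
      branch[2] choose=5:
        tell(3) @ H0 ⇒ log+=3
        H0 returns (0, (3))
        H1 returns [(0, (3))]
  branch[2] choose=2:
    choose[0, 1, 5] @ H1
      branch[0] choose=0:
        tell(3) @ H0 ⇒ log+=3
        H0 returns (0, (3))
        H1 returns [(0, (3))]
      branch[1] choose=1:
        tell(3) @ H0 ⇒ log+=3
        H0 returns (0, (3))
        H1 returns [(0, (3))]
      branch[2] choose=5:
        tell(3) @ H0 ⇒ log+=3
        H0 returns (0, (3))
        H1 returns [(0, (3))]
= [(0, (3)), (0, (3)), (0, (3)), (0, (3)), (0, (3)), (0, (3)), (0, (3)), (0, (3)), (0, (3))]

Answer: 9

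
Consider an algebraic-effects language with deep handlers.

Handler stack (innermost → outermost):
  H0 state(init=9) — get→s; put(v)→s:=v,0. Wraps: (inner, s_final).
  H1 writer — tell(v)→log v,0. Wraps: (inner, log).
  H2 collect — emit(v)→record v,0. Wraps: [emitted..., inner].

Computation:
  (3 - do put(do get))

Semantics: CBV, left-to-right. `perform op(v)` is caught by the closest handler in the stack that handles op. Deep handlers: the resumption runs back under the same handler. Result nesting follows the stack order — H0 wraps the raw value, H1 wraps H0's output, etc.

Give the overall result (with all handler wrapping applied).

Working:
get @ H0 ⇒ 9
put(9) @ H0 ⇒ s:=9
H0 returns (3, 9)
H1 returns ((3, 9), ())
H2 returns [((3, 9), ())]
= [((3, 9), ())]

Answer: [((3, 9), ())]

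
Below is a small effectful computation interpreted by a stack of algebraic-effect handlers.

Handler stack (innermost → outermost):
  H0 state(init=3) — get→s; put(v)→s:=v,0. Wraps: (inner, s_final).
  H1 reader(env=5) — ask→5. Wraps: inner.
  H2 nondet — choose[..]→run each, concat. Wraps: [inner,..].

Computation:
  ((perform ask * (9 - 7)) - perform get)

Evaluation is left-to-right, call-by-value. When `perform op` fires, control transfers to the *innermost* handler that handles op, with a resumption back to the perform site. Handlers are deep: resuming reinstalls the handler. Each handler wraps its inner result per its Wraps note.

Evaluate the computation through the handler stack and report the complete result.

Answer: [(7, 3)]

Evaluation trace:
ask @ H1 ⇒ 5
get @ H0 ⇒ 3
H0 returns (7, 3)
H1 returns (7, 3)
H2 returns [(7, 3)]
= [(7, 3)]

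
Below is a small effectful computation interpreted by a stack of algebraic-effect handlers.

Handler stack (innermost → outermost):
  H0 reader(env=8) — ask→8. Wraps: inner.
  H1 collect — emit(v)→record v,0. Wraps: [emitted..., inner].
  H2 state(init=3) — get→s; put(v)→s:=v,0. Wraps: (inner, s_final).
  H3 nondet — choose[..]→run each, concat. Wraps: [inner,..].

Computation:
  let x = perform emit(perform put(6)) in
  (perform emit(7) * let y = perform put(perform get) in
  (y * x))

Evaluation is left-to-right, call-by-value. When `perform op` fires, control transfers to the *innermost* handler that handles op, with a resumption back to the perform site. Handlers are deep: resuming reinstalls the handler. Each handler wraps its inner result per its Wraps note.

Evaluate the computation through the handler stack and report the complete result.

Answer: [([0, 7, 0], 6)]

Step-by-step:
put(6) @ H2 ⇒ s:=6
emit(0) @ H1 ⇒ out+=0
emit(7) @ H1 ⇒ out+=7
get @ H2 ⇒ 6
put(6) @ H2 ⇒ s:=6
H0 returns 0
H1 returns [0, 7, 0]
H2 returns ([0, 7, 0], 6)
H3 returns [([0, 7, 0], 6)]
= [([0, 7, 0], 6)]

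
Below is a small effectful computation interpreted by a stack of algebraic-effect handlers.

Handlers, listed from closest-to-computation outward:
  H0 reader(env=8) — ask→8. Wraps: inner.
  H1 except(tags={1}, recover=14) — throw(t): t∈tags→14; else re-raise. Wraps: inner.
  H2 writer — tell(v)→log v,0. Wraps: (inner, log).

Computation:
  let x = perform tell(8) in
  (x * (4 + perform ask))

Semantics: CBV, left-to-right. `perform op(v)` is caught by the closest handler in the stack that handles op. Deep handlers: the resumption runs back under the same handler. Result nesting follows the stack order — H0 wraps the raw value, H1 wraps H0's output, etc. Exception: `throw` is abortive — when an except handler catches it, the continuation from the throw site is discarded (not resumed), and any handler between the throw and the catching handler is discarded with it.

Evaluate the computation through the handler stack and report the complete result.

Step-by-step:
tell(8) @ H2 ⇒ log+=8
ask @ H0 ⇒ 8
H0 returns 0
H1 returns 0
H2 returns (0, (8))
= (0, (8))

Answer: (0, (8))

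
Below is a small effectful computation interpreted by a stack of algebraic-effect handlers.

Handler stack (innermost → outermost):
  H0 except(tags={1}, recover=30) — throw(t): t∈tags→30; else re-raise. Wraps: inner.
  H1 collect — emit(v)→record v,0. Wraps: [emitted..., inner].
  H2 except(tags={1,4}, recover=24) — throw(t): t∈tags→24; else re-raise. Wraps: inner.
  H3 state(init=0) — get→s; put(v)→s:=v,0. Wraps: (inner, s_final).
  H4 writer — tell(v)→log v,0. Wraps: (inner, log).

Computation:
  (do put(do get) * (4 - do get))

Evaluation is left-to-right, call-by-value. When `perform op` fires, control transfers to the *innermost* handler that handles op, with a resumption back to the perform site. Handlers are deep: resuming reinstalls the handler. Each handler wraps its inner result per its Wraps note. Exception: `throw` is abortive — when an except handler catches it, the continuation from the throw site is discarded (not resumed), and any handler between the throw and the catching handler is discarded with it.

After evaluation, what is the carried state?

Answer: 0

Evaluation trace:
get @ H3 ⇒ 0
put(0) @ H3 ⇒ s:=0
get @ H3 ⇒ 0
H0 returns 0
H1 returns [0]
H2 returns [0]
H3 returns ([0], 0)
H4 returns (([0], 0), ())
= (([0], 0), ())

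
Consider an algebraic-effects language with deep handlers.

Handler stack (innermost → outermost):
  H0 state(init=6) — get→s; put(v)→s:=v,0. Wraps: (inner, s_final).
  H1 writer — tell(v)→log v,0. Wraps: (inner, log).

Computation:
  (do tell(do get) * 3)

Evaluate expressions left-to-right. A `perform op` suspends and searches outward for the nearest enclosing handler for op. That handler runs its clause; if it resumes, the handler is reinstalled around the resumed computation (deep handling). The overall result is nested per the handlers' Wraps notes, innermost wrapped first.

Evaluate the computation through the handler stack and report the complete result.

Step-by-step:
get @ H0 ⇒ 6
tell(6) @ H1 ⇒ log+=6
H0 returns (0, 6)
H1 returns ((0, 6), (6))
= ((0, 6), (6))

Answer: ((0, 6), (6))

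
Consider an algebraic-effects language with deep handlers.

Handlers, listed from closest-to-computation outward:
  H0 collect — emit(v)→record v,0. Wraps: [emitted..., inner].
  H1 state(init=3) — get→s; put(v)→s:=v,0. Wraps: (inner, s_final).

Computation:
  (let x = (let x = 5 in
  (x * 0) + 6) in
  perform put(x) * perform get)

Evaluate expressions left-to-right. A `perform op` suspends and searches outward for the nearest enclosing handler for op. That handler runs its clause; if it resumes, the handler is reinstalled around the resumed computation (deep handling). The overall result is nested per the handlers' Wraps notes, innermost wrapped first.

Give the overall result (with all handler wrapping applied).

Working:
put(6) @ H1 ⇒ s:=6
get @ H1 ⇒ 6
H0 returns [0]
H1 returns ([0], 6)
= ([0], 6)

Answer: ([0], 6)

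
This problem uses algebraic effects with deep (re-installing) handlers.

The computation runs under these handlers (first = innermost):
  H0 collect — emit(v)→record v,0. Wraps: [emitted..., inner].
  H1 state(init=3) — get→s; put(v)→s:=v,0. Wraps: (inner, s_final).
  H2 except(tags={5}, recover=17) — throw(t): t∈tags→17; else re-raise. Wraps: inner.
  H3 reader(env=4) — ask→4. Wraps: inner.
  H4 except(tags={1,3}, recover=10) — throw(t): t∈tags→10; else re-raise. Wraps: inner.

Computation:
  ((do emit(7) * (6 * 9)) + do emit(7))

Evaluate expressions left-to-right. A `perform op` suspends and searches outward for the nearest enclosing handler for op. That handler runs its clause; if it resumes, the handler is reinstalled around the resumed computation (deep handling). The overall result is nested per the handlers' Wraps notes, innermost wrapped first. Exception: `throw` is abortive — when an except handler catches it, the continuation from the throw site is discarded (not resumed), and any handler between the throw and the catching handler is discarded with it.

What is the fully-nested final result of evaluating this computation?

Step-by-step:
emit(7) @ H0 ⇒ out+=7
emit(7) @ H0 ⇒ out+=7
H0 returns [7, 7, 0]
H1 returns ([7, 7, 0], 3)
H2 returns ([7, 7, 0], 3)
H3 returns ([7, 7, 0], 3)
H4 returns ([7, 7, 0], 3)
= ([7, 7, 0], 3)

Answer: ([7, 7, 0], 3)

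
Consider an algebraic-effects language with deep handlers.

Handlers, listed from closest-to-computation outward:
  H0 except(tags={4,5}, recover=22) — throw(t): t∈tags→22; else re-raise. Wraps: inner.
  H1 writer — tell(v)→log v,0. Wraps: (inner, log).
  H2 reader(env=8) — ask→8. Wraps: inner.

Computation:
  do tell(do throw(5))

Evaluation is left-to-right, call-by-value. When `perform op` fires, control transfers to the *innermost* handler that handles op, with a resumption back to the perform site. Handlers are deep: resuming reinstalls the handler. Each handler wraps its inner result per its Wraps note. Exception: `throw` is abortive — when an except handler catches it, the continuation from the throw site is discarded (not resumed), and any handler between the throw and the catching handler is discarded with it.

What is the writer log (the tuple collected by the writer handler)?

Answer: ()

Working:
throw(5) @ H0 caught ⇒ 22
H1 returns (22, ())
H2 returns (22, ())
= (22, ())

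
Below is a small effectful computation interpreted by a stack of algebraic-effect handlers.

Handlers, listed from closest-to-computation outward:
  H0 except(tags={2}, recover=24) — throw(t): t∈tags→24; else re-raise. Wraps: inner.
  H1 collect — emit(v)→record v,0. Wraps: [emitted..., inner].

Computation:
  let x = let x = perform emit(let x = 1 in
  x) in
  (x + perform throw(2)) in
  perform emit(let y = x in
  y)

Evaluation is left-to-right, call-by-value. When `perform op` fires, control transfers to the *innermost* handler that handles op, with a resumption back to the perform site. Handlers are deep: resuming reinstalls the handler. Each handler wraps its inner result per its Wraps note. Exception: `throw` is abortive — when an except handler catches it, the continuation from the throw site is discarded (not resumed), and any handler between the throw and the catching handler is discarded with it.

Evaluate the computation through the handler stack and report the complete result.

Answer: [1, 24]

Evaluation trace:
emit(1) @ H1 ⇒ out+=1
throw(2) @ H0 caught ⇒ 24
H1 returns [1, 24]
= [1, 24]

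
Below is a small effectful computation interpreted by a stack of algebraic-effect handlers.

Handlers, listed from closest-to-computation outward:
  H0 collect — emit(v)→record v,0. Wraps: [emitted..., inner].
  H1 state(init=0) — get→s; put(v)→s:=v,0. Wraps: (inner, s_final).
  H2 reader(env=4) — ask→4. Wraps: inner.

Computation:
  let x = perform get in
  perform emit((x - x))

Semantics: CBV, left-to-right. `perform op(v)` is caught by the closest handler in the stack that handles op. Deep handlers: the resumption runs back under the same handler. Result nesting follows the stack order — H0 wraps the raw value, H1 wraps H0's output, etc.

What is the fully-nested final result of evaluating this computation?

Answer: ([0, 0], 0)

Working:
get @ H1 ⇒ 0
emit(0) @ H0 ⇒ out+=0
H0 returns [0, 0]
H1 returns ([0, 0], 0)
H2 returns ([0, 0], 0)
= ([0, 0], 0)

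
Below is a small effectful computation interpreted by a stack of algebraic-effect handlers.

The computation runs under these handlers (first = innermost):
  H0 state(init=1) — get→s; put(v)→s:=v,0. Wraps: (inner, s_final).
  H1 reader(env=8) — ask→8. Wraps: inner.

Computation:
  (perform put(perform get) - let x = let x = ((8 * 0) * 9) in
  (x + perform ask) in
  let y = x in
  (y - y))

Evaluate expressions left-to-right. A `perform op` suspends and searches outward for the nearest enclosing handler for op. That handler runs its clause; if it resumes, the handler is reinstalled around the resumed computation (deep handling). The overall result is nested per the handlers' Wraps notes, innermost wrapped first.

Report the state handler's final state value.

Evaluation trace:
get @ H0 ⇒ 1
put(1) @ H0 ⇒ s:=1
ask @ H1 ⇒ 8
H0 returns (0, 1)
H1 returns (0, 1)
= (0, 1)

Answer: 1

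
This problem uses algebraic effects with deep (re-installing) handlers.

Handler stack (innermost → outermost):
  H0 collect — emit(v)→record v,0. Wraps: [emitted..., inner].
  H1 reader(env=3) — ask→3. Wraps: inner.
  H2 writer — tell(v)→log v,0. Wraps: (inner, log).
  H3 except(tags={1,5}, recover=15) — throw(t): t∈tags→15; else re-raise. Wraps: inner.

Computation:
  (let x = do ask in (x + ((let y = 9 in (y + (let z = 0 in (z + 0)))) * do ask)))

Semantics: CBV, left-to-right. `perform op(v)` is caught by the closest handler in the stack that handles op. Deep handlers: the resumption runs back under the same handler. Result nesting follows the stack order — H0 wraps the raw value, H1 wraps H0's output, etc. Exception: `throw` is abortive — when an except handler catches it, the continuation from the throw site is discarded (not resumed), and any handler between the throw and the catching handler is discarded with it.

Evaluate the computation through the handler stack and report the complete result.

Answer: ([30], ())

Working:
ask @ H1 ⇒ 3
ask @ H1 ⇒ 3
H0 returns [30]
H1 returns [30]
H2 returns ([30], ())
H3 returns ([30], ())
= ([30], ())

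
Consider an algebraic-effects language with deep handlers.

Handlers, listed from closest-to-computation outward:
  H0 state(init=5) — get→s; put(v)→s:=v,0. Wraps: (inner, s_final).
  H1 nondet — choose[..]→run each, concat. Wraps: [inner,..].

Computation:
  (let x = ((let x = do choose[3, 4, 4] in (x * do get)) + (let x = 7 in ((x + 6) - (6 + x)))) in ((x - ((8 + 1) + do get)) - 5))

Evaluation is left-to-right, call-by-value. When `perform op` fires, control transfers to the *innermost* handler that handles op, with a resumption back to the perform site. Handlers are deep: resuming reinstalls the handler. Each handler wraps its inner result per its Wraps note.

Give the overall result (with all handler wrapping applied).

Answer: [(-4, 5), (1, 5), (1, 5)]

Working:
choose[3, 4, 4] @ H1
  branch[0] choose=3:
    get @ H0 ⇒ 5
    get @ H0 ⇒ 5
    H0 returns (-4, 5)
    H1 returns [(-4, 5)]
  branch[1] choose=4:
    get @ H0 ⇒ 5
    get @ H0 ⇒ 5
    H0 returns (1, 5)
    H1 returns [(1, 5)]
  branch[2] choose=4:
    get @ H0 ⇒ 5
    get @ H0 ⇒ 5
    H0 returns (1, 5)
    H1 returns [(1, 5)]
= [(-4, 5), (1, 5), (1, 5)]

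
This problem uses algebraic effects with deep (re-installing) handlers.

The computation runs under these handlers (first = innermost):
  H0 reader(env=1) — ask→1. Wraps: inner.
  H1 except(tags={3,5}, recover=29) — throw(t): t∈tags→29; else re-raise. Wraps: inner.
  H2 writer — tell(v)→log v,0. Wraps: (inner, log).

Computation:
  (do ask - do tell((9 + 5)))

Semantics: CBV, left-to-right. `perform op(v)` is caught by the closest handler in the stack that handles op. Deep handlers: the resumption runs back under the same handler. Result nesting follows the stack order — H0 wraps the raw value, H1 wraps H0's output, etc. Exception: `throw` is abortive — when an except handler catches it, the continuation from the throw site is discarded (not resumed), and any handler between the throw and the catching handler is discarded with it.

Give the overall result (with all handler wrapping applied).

Answer: (1, (14))

Step-by-step:
ask @ H0 ⇒ 1
tell(14) @ H2 ⇒ log+=14
H0 returns 1
H1 returns 1
H2 returns (1, (14))
= (1, (14))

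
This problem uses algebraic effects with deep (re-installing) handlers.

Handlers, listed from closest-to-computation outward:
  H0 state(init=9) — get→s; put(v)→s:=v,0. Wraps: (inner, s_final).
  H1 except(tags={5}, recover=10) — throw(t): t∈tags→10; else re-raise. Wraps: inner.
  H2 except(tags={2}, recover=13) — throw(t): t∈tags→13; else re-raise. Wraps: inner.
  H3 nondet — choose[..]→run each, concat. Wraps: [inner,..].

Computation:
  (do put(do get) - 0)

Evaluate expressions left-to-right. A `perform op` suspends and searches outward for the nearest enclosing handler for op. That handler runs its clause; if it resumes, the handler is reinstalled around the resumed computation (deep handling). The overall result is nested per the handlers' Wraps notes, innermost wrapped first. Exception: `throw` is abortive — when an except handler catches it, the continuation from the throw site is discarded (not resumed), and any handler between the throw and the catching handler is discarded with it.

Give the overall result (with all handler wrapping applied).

Step-by-step:
get @ H0 ⇒ 9
put(9) @ H0 ⇒ s:=9
H0 returns (0, 9)
H1 returns (0, 9)
H2 returns (0, 9)
H3 returns [(0, 9)]
= [(0, 9)]

Answer: [(0, 9)]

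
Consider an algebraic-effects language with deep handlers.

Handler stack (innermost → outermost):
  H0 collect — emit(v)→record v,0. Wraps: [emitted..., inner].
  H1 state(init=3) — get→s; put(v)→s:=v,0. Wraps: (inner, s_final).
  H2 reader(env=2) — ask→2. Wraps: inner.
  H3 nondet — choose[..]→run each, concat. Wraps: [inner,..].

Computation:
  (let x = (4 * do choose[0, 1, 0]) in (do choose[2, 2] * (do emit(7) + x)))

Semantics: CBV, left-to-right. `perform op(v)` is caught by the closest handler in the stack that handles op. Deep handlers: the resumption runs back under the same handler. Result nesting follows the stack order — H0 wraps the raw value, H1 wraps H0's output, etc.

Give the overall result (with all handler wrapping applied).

Answer: [([7, 0], 3), ([7, 0], 3), ([7, 8], 3), ([7, 8], 3), ([7, 0], 3), ([7, 0], 3)]

Evaluation trace:
choose[0, 1, 0] @ H3
  branch[0] choose=0:
    choose[2, 2] @ H3
      branch[0] choose=2:
        emit(7) @ H0 ⇒ out+=7
        H0 returns [7, 0]
        H1 returns ([7, 0], 3)
        H2 returns ([7, 0], 3)
        H3 returns [([7, 0], 3)]
      branch[1] choose=2:
        emit(7) @ H0 ⇒ out+=7
        H0 returns [7, 0]
        H1 returns ([7, 0], 3)
        H2 returns ([7, 0], 3)
        H3 returns [([7, 0], 3)]
  branch[1] choose=1:
    choose[2, 2] @ H3
      branch[0] choose=2:
        emit(7) @ H0 ⇒ out+=7
        H0 returns [7, 8]
        H1 returns ([7, 8], 3)
        H2 returns ([7, 8], 3)
        H3 returns [([7, 8], 3)]
      branch[1] choose=2:
        emit(7) @ H0 ⇒ out+=7
        H0 returns [7, 8]
        H1 returns ([7, 8], 3)
        H2 returns ([7, 8], 3)
        H3 returns [([7, 8], 3)]
  branch[2] choose=0:
    choose[2, 2] @ H3
      branch[0] choose=2:
        emit(7) @ H0 ⇒ out+=7
        H0 returns [7, 0]
        H1 returns ([7, 0], 3)
        H2 returns ([7, 0], 3)
        H3 returns [([7, 0], 3)]
      branch[1] choose=2:
        emit(7) @ H0 ⇒ out+=7
        H0 returns [7, 0]
        H1 returns ([7, 0], 3)
        H2 returns ([7, 0], 3)
        H3 returns [([7, 0], 3)]
= [([7, 0], 3), ([7, 0], 3), ([7, 8], 3), ([7, 8], 3), ([7, 0], 3), ([7, 0], 3)]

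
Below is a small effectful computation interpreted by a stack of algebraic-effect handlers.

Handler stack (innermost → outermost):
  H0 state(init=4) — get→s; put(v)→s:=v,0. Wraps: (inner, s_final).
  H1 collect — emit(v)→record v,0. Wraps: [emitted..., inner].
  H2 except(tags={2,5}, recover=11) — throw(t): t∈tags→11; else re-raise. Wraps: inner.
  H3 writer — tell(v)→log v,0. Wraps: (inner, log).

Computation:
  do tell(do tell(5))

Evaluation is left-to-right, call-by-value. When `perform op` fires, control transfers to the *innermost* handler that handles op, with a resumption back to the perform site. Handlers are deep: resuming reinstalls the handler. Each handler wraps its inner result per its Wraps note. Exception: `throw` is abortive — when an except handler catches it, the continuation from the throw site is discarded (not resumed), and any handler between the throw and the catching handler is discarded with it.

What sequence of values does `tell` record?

Step-by-step:
tell(5) @ H3 ⇒ log+=5
tell(0) @ H3 ⇒ log+=0
H0 returns (0, 4)
H1 returns [(0, 4)]
H2 returns [(0, 4)]
H3 returns ([(0, 4)], (5, 0))
= ([(0, 4)], (5, 0))

Answer: (5, 0)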